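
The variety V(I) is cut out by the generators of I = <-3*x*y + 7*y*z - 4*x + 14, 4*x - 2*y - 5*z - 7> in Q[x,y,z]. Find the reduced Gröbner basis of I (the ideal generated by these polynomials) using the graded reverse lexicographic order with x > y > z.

G = {y**2 - 13/6*y*z + 29/6*y + 10/3*z - 14/3, x - 1/2*y - 5/4*z - 7/4}

The reduced Gröbner basis is the canonical form of the ideal for this ordering.

f_1 = -3*x*y + 7*y*z - 4*x + 14, LT = x*y.
f_2 = 4*x - 2*y - 5*z - 7, LT = x.

S(f_1,f_2): lcm = x*y. S = 1/2*y**2 - 13/12*y*z + 4/3*x + 7/4*y - 14/3.
  leading term y**2: no divisor's leading term divides it; move 1/2*y**2 to the remainder.
  leading term y*z: no divisor's leading term divides it; move -13/12*y*z to the remainder.
  leading term x: subtract (1/3)·f_2 from 4/3*x + 7/4*y - 14/3 → 29/12*y + 5/3*z - 7/3
  leading term y: no divisor's leading term divides it; move 29/12*y to the remainder.
  leading term z: no divisor's leading term divides it; move 5/3*z to the remainder.
  leading term 1: no divisor's leading term divides it; move -7/3 to the remainder.
  remainder 1/2*y**2 - 13/12*y*z + 29/12*y + 5/3*z - 7/3 ≠ 0; add g_3 = 1/2*y**2 - 13/12*y*z + 29/12*y + 5/3*z - 7/3 to the basis.

The other S-polynomials (S(f_1,g_3), S(f_2,g_3)) all reduce to 0 modulo the current basis, so we have a Gröbner basis.
Inter-reduce: drop elements whose leading term is divisible by another's, tail-reduce, and make monic.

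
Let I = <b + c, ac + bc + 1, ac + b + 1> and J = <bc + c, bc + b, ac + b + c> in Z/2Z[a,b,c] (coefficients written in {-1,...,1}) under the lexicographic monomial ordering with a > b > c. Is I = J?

Since reduced Gröbner bases are canonical representatives of ideals under a given ordering, it suffices to compute and compare them.
Buchberger on the first generating set:
f_1 = b + c, LT = b.
f_2 = ac + bc + 1, LT = ac.
f_3 = ac + b + 1, LT = ac.

S(f_2,f_3): lcm = ac. S = bc + b.
  reduce S modulo (f_1, f_2, f_3):
  remainder c^2 + c ≠ 0; add g_4 = c^2 + c to the basis.

S(f_2,g_4): lcm = ac^2. S = ac + bc^2 + c.
  reduce S modulo (f_1, f_2, f_3, g_4):
  remainder c + 1 ≠ 0; add g_5 = c + 1 to the basis.

S(f_2,g_5): lcm = ac. S = a + bc + 1.
  reduce S modulo (f_1, f_2, f_3, g_4, g_5):
  remainder a ≠ 0; add g_6 = a to the basis.

The other S-polynomials (S(f_1,f_2), S(f_1,f_3), S(f_1,g_4), S(f_3,g_4), S(f_1,g_5), S(f_3,g_5), S(g_4,g_5), S(f_1,g_6), S(f_2,g_6), S(f_3,g_6), S(g_4,g_6), S(g_5,g_6)) all reduce to 0 modulo the current basis, so we have a Gröbner basis.
Inter-reduce: drop elements whose leading term is divisible by another's, tail-reduce, and make monic.
Reduced Gröbner basis: {a, b + 1, c + 1}.

Buchberger on the second generating set:
h_1 = bc + c, LT = bc.
h_2 = bc + b, LT = bc.
h_3 = ac + b + c, LT = ac.

S(h_1,h_2): lcm = bc. S = b + c.
  reduce S modulo (h_1, h_2, h_3):
  remainder b + c ≠ 0; add k_4 = b + c to the basis.

S(h_1,k_4): lcm = bc. S = c^2 + c.
  reduce S modulo (h_1, h_2, h_3, k_4):
  remainder c^2 + c ≠ 0; add k_5 = c^2 + c to the basis.

The other S-polynomials (S(h_1,h_3), S(h_2,h_3), S(h_2,k_4), S(h_3,k_4), S(h_1,k_5), S(h_2,k_5), S(h_3,k_5), S(k_4,k_5)) all reduce to 0 modulo the current basis, so we have a Gröbner basis.
Inter-reduce: drop elements whose leading term is divisible by another's, tail-reduce, and make monic.
Reduced Gröbner basis: {ac, b + c, c^2 + c}.

These differ, so the ideals are not equal.

No, the ideals differ.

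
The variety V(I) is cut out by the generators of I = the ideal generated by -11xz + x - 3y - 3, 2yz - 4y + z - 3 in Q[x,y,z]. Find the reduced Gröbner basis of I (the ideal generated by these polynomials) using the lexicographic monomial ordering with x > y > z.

G = {xy + \tfrac{16}{21}x + \tfrac{1}{7}y^{2} + \tfrac{3}{14}y + \tfrac{1}{14}, xz - \tfrac{1}{11}x + \tfrac{3}{11}y + \tfrac{3}{11}, yz - 2y + \tfrac{1}{2}z - \tfrac{3}{2}}

f_1 = -11xz + x - 3y - 3, LT = xz.
f_2 = 2yz - 4y + z - 3, LT = yz.

S(f_1,f_2): lcm = xyz. S = \tfrac{21}{11}xy - \tfrac{1}{2}xz + \tfrac{3}{2}x + \tfrac{3}{11}y^{2} + \tfrac{3}{11}y.
  reduce S modulo (f_1, f_2):
  remainder \tfrac{21}{11}xy + \tfrac{16}{11}x + \tfrac{3}{11}y^{2} + \tfrac{9}{22}y + \tfrac{3}{22} ≠ 0; add g_3 = \tfrac{21}{11}xy + \tfrac{16}{11}x + \tfrac{3}{11}y^{2} + \tfrac{9}{22}y + \tfrac{3}{22} to the basis.

The other S-polynomials (S(f_1,g_3), S(f_2,g_3)) all reduce to 0 modulo the current basis, so we have a Gröbner basis.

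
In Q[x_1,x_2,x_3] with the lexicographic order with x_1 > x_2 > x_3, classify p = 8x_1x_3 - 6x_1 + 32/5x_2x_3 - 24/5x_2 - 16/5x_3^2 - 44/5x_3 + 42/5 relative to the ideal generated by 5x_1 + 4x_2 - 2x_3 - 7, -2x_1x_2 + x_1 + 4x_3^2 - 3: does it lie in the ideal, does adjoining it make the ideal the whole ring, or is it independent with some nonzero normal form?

8x_1x_3 - 6x_1 + 32/5x_2x_3 - 24/5x_2 - 16/5x_3^2 - 44/5x_3 + 42/5 lies in I (it reduces to 0).

First compute the reduced Gröbner basis of I by Buchberger's algorithm.
f_1 = 5x_1 + 4x_2 - 2x_3 - 7, LT = x_1.
f_2 = -2x_1x_2 + x_1 + 4x_3^2 - 3, LT = x_1x_2.

S(f_1,f_2): lcm = x_1x_2. S = 1/2x_1 + 4/5x_2^2 - 2/5x_2x_3 - 7/5x_2 + 2x_3^2 - 3/2.
  leading term x_1: subtract (1/10)·f_1 from 1/2x_1 + 4/5x_2^2 - 2/5x_2x_3 - 7/5x_2 + 2x_3^2 - 3/2 → 4/5x_2^2 - 2/5x_2x_3 - 9/5x_2 + 2x_3^2 + 1/5x_3 - 4/5
  leading term x_2^2: no divisor's leading term divides it; move 4/5x_2^2 to the remainder.
  leading term x_2x_3: no divisor's leading term divides it; move -2/5x_2x_3 to the remainder.
  leading term x_2: no divisor's leading term divides it; move -9/5x_2 to the remainder.
  leading term x_3^2: no divisor's leading term divides it; move 2x_3^2 to the remainder.
  leading term x_3: no divisor's leading term divides it; move 1/5x_3 to the remainder.
  leading term 1: no divisor's leading term divides it; move -4/5 to the remainder.
  remainder 4/5x_2^2 - 2/5x_2x_3 - 9/5x_2 + 2x_3^2 + 1/5x_3 - 4/5 ≠ 0; add h_3 = 4/5x_2^2 - 2/5x_2x_3 - 9/5x_2 + 2x_3^2 + 1/5x_3 - 4/5 to the basis.

S(f_1,h_3): leading monomials are coprime, so the S-polynomial reduces to 0 (Buchberger's first criterion).
S(f_2,h_3): lcm = x_1x_2^2. S = 1/2x_1x_2x_3 + 7/4x_1x_2 - 5/2x_1x_3^2 - 1/4x_1x_3 + x_1 - 2x_2x_3^2 + 3/2x_2.
  leading term x_1x_2x_3: subtract (1/10x_2x_3)·f_1 from 1/2x_1x_2x_3 + 7/4x_1x_2 - 5/2x_1x_3^2 - 1/4x_1x_3 + x_1 - 2x_2x_3^2 + 3/2x_2 → 7/4x_1x_2 - 5/2x_1x_3^2 - 1/4x_1x_3 + x_1 - 2/5x_2^2x_3 - 9/5x_2x_3^2 + 7/10x_2x_3 + 3/2x_2
  leading term x_1x_2: subtract (7/20x_2)·f_1 from 7/4x_1x_2 - 5/2x_1x_3^2 - 1/4x_1x_3 + x_1 - 2/5x_2^2x_3 - 9/5x_2x_3^2 + 7/10x_2x_3 + 3/2x_2 → -5/2x_1x_3^2 - 1/4x_1x_3 + x_1 - 2/5x_2^2x_3 - 7/5x_2^2 - 9/5x_2x_3^2 + 7/5x_2x_3 + 79/20x_2
  leading term x_1x_3^2: subtract (-1/2x_3^2)·f_1 from -5/2x_1x_3^2 - 1/4x_1x_3 + x_1 - 2/5x_2^2x_3 - 7/5x_2^2 - 9/5x_2x_3^2 + 7/5x_2x_3 + 79/20x_2 → -1/4x_1x_3 + x_1 - 2/5x_2^2x_3 - 7/5x_2^2 + 1/5x_2x_3^2 + 7/5x_2x_3 + 79/20x_2 - x_3^3 - 7/2x_3^2
  leading term x_1x_3: subtract (-1/20x_3)·f_1 from -1/4x_1x_3 + x_1 - 2/5x_2^2x_3 - 7/5x_2^2 + 1/5x_2x_3^2 + 7/5x_2x_3 + 79/20x_2 - x_3^3 - 7/2x_3^2 → x_1 - 2/5x_2^2x_3 - 7/5x_2^2 + 1/5x_2x_3^2 + 8/5x_2x_3 + 79/20x_2 - x_3^3 - 18/5x_3^2 - 7/20x_3
  leading term x_1: subtract (1/5)·f_1 from x_1 - 2/5x_2^2x_3 - 7/5x_2^2 + 1/5x_2x_3^2 + 8/5x_2x_3 + 79/20x_2 - x_3^3 - 18/5x_3^2 - 7/20x_3 → -2/5x_2^2x_3 - 7/5x_2^2 + 1/5x_2x_3^2 + 8/5x_2x_3 + 63/20x_2 - x_3^3 - 18/5x_3^2 + 1/20x_3 + 7/5
  leading term x_2^2x_3: subtract (-1/2x_3)·h_3 from -2/5x_2^2x_3 - 7/5x_2^2 + 1/5x_2x_3^2 + 8/5x_2x_3 + 63/20x_2 - x_3^3 - 18/5x_3^2 + 1/20x_3 + 7/5 → -7/5x_2^2 + 7/10x_2x_3 + 63/20x_2 - 7/2x_3^2 - 7/20x_3 + 7/5
  leading term x_2^2: subtract (-7/4)·h_3 from -7/5x_2^2 + 7/10x_2x_3 + 63/20x_2 - 7/2x_3^2 - 7/20x_3 + 7/5 → 0
  remainder 0.

Every S-polynomial of the final basis reduces to 0, so we have a Gröbner basis.
Inter-reduce: drop elements whose leading term is divisible by another's, tail-reduce, and make monic.
Reduced Gröbner basis: {x_1 + 4/5x_2 - 2/5x_3 - 7/5, x_2^2 - 1/2x_2x_3 - 9/4x_2 + 5/2x_3^2 + 1/4x_3 - 1}.
Label its elements g_1 = x_1 + 4/5x_2 - 2/5x_3 - 7/5, g_2 = x_2^2 - 1/2x_2x_3 - 9/4x_2 + 5/2x_3^2 + 1/4x_3 - 1.

Reduce p = 8x_1x_3 - 6x_1 + 32/5x_2x_3 - 24/5x_2 - 16/5x_3^2 - 44/5x_3 + 42/5 modulo G:
  leading term x_1x_3: subtract (8x_3)·g_1 from 8x_1x_3 - 6x_1 + 32/5x_2x_3 - 24/5x_2 - 16/5x_3^2 - 44/5x_3 + 42/5 → -6x_1 - 24/5x_2 + 12/5x_3 + 42/5
  leading term x_1: subtract (-6)·g_1 from -6x_1 - 24/5x_2 + 12/5x_3 + 42/5 → 0
  normal form = 0.
Since the normal form is 0, p ∈ I.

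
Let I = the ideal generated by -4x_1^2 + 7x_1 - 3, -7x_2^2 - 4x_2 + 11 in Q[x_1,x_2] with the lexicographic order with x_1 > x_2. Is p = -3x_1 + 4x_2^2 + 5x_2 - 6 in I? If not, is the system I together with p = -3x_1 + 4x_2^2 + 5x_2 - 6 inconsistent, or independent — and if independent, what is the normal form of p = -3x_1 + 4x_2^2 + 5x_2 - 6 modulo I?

-3x_1 + 4x_2^2 + 5x_2 - 6 is independent of I; its normal form modulo I is -3x_1 + 19/7x_2 + 2/7.

First compute the reduced Gröbner basis of I by Buchberger's algorithm.
f_1 = -4x_1^2 + 7x_1 - 3, LT = x_1^2.
f_2 = -7x_2^2 - 4x_2 + 11, LT = x_2^2.

The S-polynomials (S(f_1,f_2)) all reduce to 0 modulo the current basis, so we have a Gröbner basis.
Inter-reduce: drop elements whose leading term is divisible by another's, tail-reduce, and make monic.
Reduced Gröbner basis: {x_1^2 - 7/4x_1 + 3/4, x_2^2 + 4/7x_2 - 11/7}.
Label its elements g_1 = x_1^2 - 7/4x_1 + 3/4, g_2 = x_2^2 + 4/7x_2 - 11/7.

Reduce p = -3x_1 + 4x_2^2 + 5x_2 - 6 modulo G:
  leading term x_1: no divisor's leading term divides it; move -3x_1 to the remainder.
  leading term x_2^2: subtract (4)·g_2 from 4x_2^2 + 5x_2 - 6 → 19/7x_2 + 2/7
  leading term x_2: no divisor's leading term divides it; move 19/7x_2 to the remainder.
  leading term 1: no divisor's leading term divides it; move 2/7 to the remainder.
  normal form = -3x_1 + 19/7x_2 + 2/7.
The normal form is nonzero, so p ∉ I. Since p minus its normal form lies in I, I + (p) = I + (r) where r = -3x_1 + 19/7x_2 + 2/7; decide whether this ideal is the whole ring.
Run Buchberger on G together with r (pairs among the g_i already reduce to 0 since G is a Gröbner basis):
g_1 = x_1^2 - 7/4x_1 + 3/4, LT = x_1^2.
g_2 = x_2^2 + 4/7x_2 - 11/7, LT = x_2^2.
r = -3x_1 + 19/7x_2 + 2/7, LT = x_1.

S(g_1,r): lcm = x_1^2. S = 19/21x_1x_2 - 139/84x_1 + 3/4.
  reduce S modulo (g_1, g_2, r):
  remainder -7733/4116x_2 + 7733/4116 ≠ 0; add m_4 = -7733/4116x_2 + 7733/4116 to the basis.

The other S-polynomials (S(g_1,g_2), S(g_2,r), S(g_1,m_4), S(g_2,m_4), S(r,m_4)) all reduce to 0 modulo the current basis, so we have a Gröbner basis.
Inter-reduce: drop elements whose leading term is divisible by another's, tail-reduce, and make monic.
Reduced Gröbner basis: {x_1 - 1, x_2 - 1}.
The reduced Gröbner basis of I + (p) is {x_1 - 1, x_2 - 1} ≠ {1}, a proper ideal, so the enlarged system stays consistent: p is independent of I, with normal form -3x_1 + 19/7x_2 + 2/7.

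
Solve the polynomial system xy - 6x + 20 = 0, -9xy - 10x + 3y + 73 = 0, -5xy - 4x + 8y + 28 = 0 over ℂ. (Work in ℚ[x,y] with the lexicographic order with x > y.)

{(4, 1)}

Compute a lex Gröbner basis by Buchberger's algorithm.
f_1 = xy - 6x + 20, LT = xy.
f_2 = -9xy - 10x + 3y + 73, LT = xy.
f_3 = -5xy - 4x + 8y + 28, LT = xy.

S(f_1,f_2): lcm = xy. S = -64/9x + ⅓y + 253/9.
  leading term x: no divisor's leading term divides it; move -64/9x to the remainder.
  leading term y: no divisor's leading term divides it; move ⅓y to the remainder.
  leading term 1: no divisor's leading term divides it; move 253/9 to the remainder.
  remainder -64/9x + ⅓y + 253/9 ≠ 0; add h_4 = -64/9x + ⅓y + 253/9 to the basis.

S(f_1,f_3): lcm = xy. S = -34/5x + 8/5y + 128/5.
  leading term x: subtract (153/160)·h_4 from -34/5x + 8/5y + 128/5 → 41/32y - 41/32
  leading term y: no divisor's leading term divides it; move 41/32y to the remainder.
  leading term 1: no divisor's leading term divides it; move -41/32 to the remainder.
  remainder 41/32y - 41/32 ≠ 0; add h_5 = 41/32y - 41/32 to the basis.

The other S-polynomials (S(f_2,f_3), S(f_1,h_4), S(f_2,h_4), S(f_3,h_4), S(f_1,h_5), S(f_2,h_5), S(f_3,h_5), S(h_4,h_5)) all reduce to 0 modulo the current basis, so we have a Gröbner basis.
Inter-reduce: drop elements whose leading term is divisible by another's, tail-reduce, and make monic.
Reduced Gröbner basis: {x - 4, y - 1}.

Since the basis is lex-ordered, y - 1 is univariate in y. Its roots are {1}. Back-substituting each root into the other basis elements fixes the other coordinates.
  y = 1: the earlier basis element becomes x - 4 = 0, giving x = 4 — point (4, 1).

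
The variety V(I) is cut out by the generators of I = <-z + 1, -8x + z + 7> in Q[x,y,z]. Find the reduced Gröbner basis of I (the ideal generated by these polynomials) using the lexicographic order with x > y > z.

G = {x - 1, z - 1}

f_1 = -z + 1, LT = z.
f_2 = -8x + z + 7, LT = x.

S(f_1,f_2): leading monomials are coprime, so the S-polynomial reduces to 0 (Buchberger's first criterion).
Every S-polynomial of the final basis reduces to 0, so we have a Gröbner basis.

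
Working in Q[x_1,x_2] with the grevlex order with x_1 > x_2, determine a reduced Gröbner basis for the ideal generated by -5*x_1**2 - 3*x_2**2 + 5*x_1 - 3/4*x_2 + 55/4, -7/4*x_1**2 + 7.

G = {x_1**2 - 4, x_2**2 - 5/3*x_1 + 1/4*x_2 + 25/12}

The reduced Gröbner basis is the canonical form of the ideal for this ordering.

f_1 = -5*x_1**2 - 3*x_2**2 + 5*x_1 - 3/4*x_2 + 55/4, LT = x_1**2.
f_2 = -7/4*x_1**2 + 7, LT = x_1**2.

S(f_1,f_2): lcm = x_1**2. S = 3/5*x_2**2 - x_1 + 3/20*x_2 + 5/4.
  leading term x_2**2: no divisor's leading term divides it; move 3/5*x_2**2 to the remainder.
  leading term x_1: no divisor's leading term divides it; move -x_1 to the remainder.
  leading term x_2: no divisor's leading term divides it; move 3/20*x_2 to the remainder.
  leading term 1: no divisor's leading term divides it; move 5/4 to the remainder.
  remainder 3/5*x_2**2 - x_1 + 3/20*x_2 + 5/4 ≠ 0; add g_3 = 3/5*x_2**2 - x_1 + 3/20*x_2 + 5/4 to the basis.

The other S-polynomials (S(f_1,g_3), S(f_2,g_3)) all reduce to 0 modulo the current basis, so we have a Gröbner basis.
Inter-reduce: drop elements whose leading term is divisible by another's, tail-reduce, and make monic.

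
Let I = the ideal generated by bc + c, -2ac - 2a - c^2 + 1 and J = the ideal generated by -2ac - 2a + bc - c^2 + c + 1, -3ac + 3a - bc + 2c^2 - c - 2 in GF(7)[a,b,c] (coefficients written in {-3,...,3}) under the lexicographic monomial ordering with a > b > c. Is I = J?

No, the ideals differ.

Two ideals are equal iff their reduced Gröbner bases coincide (the reduced basis is unique for a fixed ordering).
Buchberger on the first generating set:
f_1 = bc + c, LT = bc.
f_2 = -2ac - 2a - c^2 + 1, LT = ac.

S(f_1,f_2): lcm = abc. S = -ab + ac + 3bc^2 - 3b.
  reduce S modulo (f_1, f_2):
  remainder -ab - a - 3b - 3 ≠ 0; add g_3 = -ab - a - 3b - 3 to the basis.

The other S-polynomials (S(f_1,g_3), S(f_2,g_3)) all reduce to 0 modulo the current basis, so we have a Gröbner basis.
Inter-reduce: drop elements whose leading term is divisible by another's, tail-reduce, and make monic.
Reduced Gröbner basis: {ab + a + 3b + 3, ac + a - 3c^2 + 3, bc + c}.

Buchberger on the second generating set:
h_1 = -2ac - 2a + bc - c^2 + c + 1, LT = ac.
h_2 = -3ac + 3a - bc + 2c^2 - c - 2, LT = ac.

S(h_1,h_2): lcm = ac. S = 2a - 2bc - 2c.
  reduce S modulo (h_1, h_2):
  remainder 2a - 2bc - 2c ≠ 0; add k_3 = 2a - 2bc - 2c to the basis.

S(h_1,k_3): lcm = ac. S = a + bc^2 + 3bc - 2c^2 + 3c + 3.
  reduce S modulo (h_1, h_2, k_3):
  remainder bc^2 - 3bc - 2c^2 - 3c + 3 ≠ 0; add k_4 = bc^2 - 3bc - 2c^2 - 3c + 3 to the basis.

The other S-polynomials (S(h_2,k_3), S(h_1,k_4), S(h_2,k_4), S(k_3,k_4)) all reduce to 0 modulo the current basis, so we have a Gröbner basis.
Inter-reduce: drop elements whose leading term is divisible by another's, tail-reduce, and make monic.
Reduced Gröbner basis: {a - bc - c, bc^2 - 3bc - 2c^2 - 3c + 3}.

The bases are distinct; the ideals are different.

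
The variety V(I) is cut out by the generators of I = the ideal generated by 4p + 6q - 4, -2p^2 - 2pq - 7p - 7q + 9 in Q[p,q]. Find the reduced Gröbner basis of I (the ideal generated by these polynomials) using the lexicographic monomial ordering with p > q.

f_1 = 4p + 6q - 4, LT = p.
f_2 = -2p^2 - 2pq - 7p - 7q + 9, LT = p^2.

S(f_1,f_2): lcm = p^2. S = 1/2pq - 9/2p - 7/2q + 9/2.
  leading term pq: subtract (1/8q)·f_1 from 1/2pq - 9/2p - 7/2q + 9/2 → -9/2p - 3/4q^2 - 3q + 9/2
  leading term p: subtract (-9/8)·f_1 from -9/2p - 3/4q^2 - 3q + 9/2 → -3/4q^2 + 15/4q
  leading term q^2: no divisor's leading term divides it; move -3/4q^2 to the remainder.
  leading term q: no divisor's leading term divides it; move 15/4q to the remainder.
  remainder -3/4q^2 + 15/4q ≠ 0; add g_3 = -3/4q^2 + 15/4q to the basis.

The other S-polynomials (S(f_1,g_3), S(f_2,g_3)) all reduce to 0 modulo the current basis, so we have a Gröbner basis.
Inter-reduce: drop elements whose leading term is divisible by another's, tail-reduce, and make monic.

G = {p + 3/2q - 1, q^2 - 5q}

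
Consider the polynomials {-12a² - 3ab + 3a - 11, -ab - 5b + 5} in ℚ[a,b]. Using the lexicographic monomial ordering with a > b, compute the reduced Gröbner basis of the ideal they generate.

f_1 = -12a² - 3ab + 3a - 11, LT = a².
f_2 = -ab - 5b + 5, LT = ab.

S(f_1,f_2): lcm = a²b. S = ¼ab² - 21/4ab + 5a + 11/12b.
  leading term ab²: subtract (-¼b)·f_2 from ¼ab² - 21/4ab + 5a + 11/12b → -21/4ab + 5a - 5/4b² + 13/6b
  leading term ab: subtract (21/4)·f_2 from -21/4ab + 5a - 5/4b² + 13/6b → 5a - 5/4b² + 341/12b - 105/4
  leading term a: no divisor's leading term divides it; move 5a to the remainder.
  leading term b²: no divisor's leading term divides it; move -5/4b² to the remainder.
  leading term b: no divisor's leading term divides it; move 341/12b to the remainder.
  leading term 1: no divisor's leading term divides it; move -105/4 to the remainder.
  remainder 5a - 5/4b² + 341/12b - 105/4 ≠ 0; add g_3 = 5a - 5/4b² + 341/12b - 105/4 to the basis.

S(f_1,g_3): lcm = a². S = ¼ab² - 163/30ab + 5a + 11/12.
  leading term ab²: subtract (-¼b)·f_2 from ¼ab² - 163/30ab + 5a + 11/12 → -163/30ab + 5a - 5/4b² + 5/4b + 11/12
  leading term ab: subtract (163/30)·f_2 from -163/30ab + 5a - 5/4b² + 5/4b + 11/12 → 5a - 5/4b² + 341/12b - 105/4
  leading term a: subtract (1)·g_3 from 5a - 5/4b² + 341/12b - 105/4 → 0
  remainder 0.

S(f_2,g_3): lcm = ab. S = ¼b³ - 341/60b² + 41/4b - 5.
  leading term b³: no divisor's leading term divides it; move ¼b³ to the remainder.
  leading term b²: no divisor's leading term divides it; move -341/60b² to the remainder.
  leading term b: no divisor's leading term divides it; move 41/4b to the remainder.
  leading term 1: no divisor's leading term divides it; move -5 to the remainder.
  remainder ¼b³ - 341/60b² + 41/4b - 5 ≠ 0; add g_4 = ¼b³ - 341/60b² + 41/4b - 5 to the basis.

S(f_1,g_4): leading monomials are coprime, so the S-polynomial reduces to 0 (Buchberger's first criterion).
S(f_2,g_4): lcm = ab³. S = 341/15ab² - 41ab + 20a + 5b³ - 5b².
  leading term ab²: subtract (-341/15b)·f_2 from 341/15ab² - 41ab + 20a + 5b³ - 5b² → -41ab + 20a + 5b³ - 356/3b² + 341/3b
  leading term ab: subtract (41)·f_2 from -41ab + 20a + 5b³ - 356/3b² + 341/3b → 20a + 5b³ - 356/3b² + 956/3b - 205
  leading term a: subtract (4)·g_3 from 20a + 5b³ - 356/3b² + 956/3b - 205 → 5b³ - 341/3b² + 205b - 100
  leading term b³: subtract (20)·g_4 from 5b³ - 341/3b² + 205b - 100 → 0
  remainder 0.

S(g_3,g_4): leading monomials are coprime, so the S-polynomial reduces to 0 (Buchberger's first criterion).
Every S-polynomial of the final basis reduces to 0, so we have a Gröbner basis.
Inter-reduce: drop elements whose leading term is divisible by another's, tail-reduce, and make monic.

G = {a - ¼b² + 341/60b - 21/4, b³ - 341/15b² + 41b - 20}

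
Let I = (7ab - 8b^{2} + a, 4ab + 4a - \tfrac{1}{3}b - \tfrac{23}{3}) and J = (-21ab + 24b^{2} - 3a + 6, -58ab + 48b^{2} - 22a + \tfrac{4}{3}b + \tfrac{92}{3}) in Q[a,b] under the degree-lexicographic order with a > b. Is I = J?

Since reduced Gröbner bases are canonical representatives of ideals under a given ordering, it suffices to compute and compare them.
Buchberger on the first generating set:
f_1 = 7ab - 8b^{2} + a, LT = ab.
f_2 = 4ab + 4a - \tfrac{1}{3}b - \tfrac{23}{3}, LT = ab.

S(f_1,f_2): lcm = ab. S = -\tfrac{8}{7}b^{2} - \tfrac{6}{7}a + \tfrac{1}{12}b + \tfrac{23}{12}.
  leading term b^{2}: no divisor's leading term divides it; move -\tfrac{8}{7}b^{2} to the remainder.
  leading term a: no divisor's leading term divides it; move -\tfrac{6}{7}a to the remainder.
  leading term b: no divisor's leading term divides it; move \tfrac{1}{12}b to the remainder.
  leading term 1: no divisor's leading term divides it; move \tfrac{23}{12} to the remainder.
  remainder -\tfrac{8}{7}b^{2} - \tfrac{6}{7}a + \tfrac{1}{12}b + \tfrac{23}{12} ≠ 0; add g_3 = -\tfrac{8}{7}b^{2} - \tfrac{6}{7}a + \tfrac{1}{12}b + \tfrac{23}{12} to the basis.

S(f_1,g_3): lcm = ab^{2}. S = -\tfrac{8}{7}b^{3} - \tfrac{3}{4}a^{2} + \tfrac{145}{672}ab + \tfrac{161}{96}a.
  leading term b^{3}: subtract (b)·g_3 from -\tfrac{8}{7}b^{3} - \tfrac{3}{4}a^{2} + \tfrac{145}{672}ab + \tfrac{161}{96}a → -\tfrac{3}{4}a^{2} + \tfrac{103}{96}ab - \tfrac{1}{12}b^{2} + \tfrac{161}{96}a - \tfrac{23}{12}b
  leading term a^{2}: no divisor's leading term divides it; move -\tfrac{3}{4}a^{2} to the remainder.
  leading term ab: subtract (\tfrac{103}{672})·f_1 from \tfrac{103}{96}ab - \tfrac{1}{12}b^{2} + \tfrac{161}{96}a - \tfrac{23}{12}b → \tfrac{8}{7}b^{2} + \tfrac{32}{21}a - \tfrac{23}{12}b
  leading term b^{2}: subtract (-1)·g_3 from \tfrac{8}{7}b^{2} + \tfrac{32}{21}a - \tfrac{23}{12}b → \tfrac{2}{3}a - \tfrac{11}{6}b + \tfrac{23}{12}
  leading term a: no divisor's leading term divides it; move \tfrac{2}{3}a to the remainder.
  leading term b: no divisor's leading term divides it; move -\tfrac{11}{6}b to the remainder.
  leading term 1: no divisor's leading term divides it; move \tfrac{23}{12} to the remainder.
  remainder -\tfrac{3}{4}a^{2} + \tfrac{2}{3}a - \tfrac{11}{6}b + \tfrac{23}{12} ≠ 0; add g_4 = -\tfrac{3}{4}a^{2} + \tfrac{2}{3}a - \tfrac{11}{6}b + \tfrac{23}{12} to the basis.

The other S-polynomials (S(f_2,g_3), S(f_1,g_4), S(f_2,g_4), S(g_3,g_4)) all reduce to 0 modulo the current basis, so we have a Gröbner basis.
Inter-reduce: drop elements whose leading term is divisible by another's, tail-reduce, and make monic.
Reduced Gröbner basis: {a^{2} - \tfrac{8}{9}a + \tfrac{22}{9}b - \tfrac{23}{9}, ab + a - \tfrac{1}{12}b - \tfrac{23}{12}, b^{2} + \tfrac{3}{4}a - \tfrac{7}{96}b - \tfrac{161}{96}}.

Buchberger on the second generating set:
h_1 = -21ab + 24b^{2} - 3a + 6, LT = ab.
h_2 = -58ab + 48b^{2} - 22a + \tfrac{4}{3}b + \tfrac{92}{3}, LT = ab.

S(h_1,h_2): lcm = ab. S = -\tfrac{64}{203}b^{2} - \tfrac{48}{203}a + \tfrac{2}{87}b + \tfrac{148}{609}.
  leading term b^{2}: no divisor's leading term divides it; move -\tfrac{64}{203}b^{2} to the remainder.
  leading term a: no divisor's leading term divides it; move -\tfrac{48}{203}a to the remainder.
  leading term b: no divisor's leading term divides it; move \tfrac{2}{87}b to the remainder.
  leading term 1: no divisor's leading term divides it; move \tfrac{148}{609} to the remainder.
  remainder -\tfrac{64}{203}b^{2} - \tfrac{48}{203}a + \tfrac{2}{87}b + \tfrac{148}{609} ≠ 0; add k_3 = -\tfrac{64}{203}b^{2} - \tfrac{48}{203}a + \tfrac{2}{87}b + \tfrac{148}{609} to the basis.

S(h_1,k_3): lcm = ab^{2}. S = -\tfrac{8}{7}b^{3} - \tfrac{3}{4}a^{2} + \tfrac{145}{672}ab + \tfrac{37}{48}a - \tfrac{2}{7}b.
  leading term b^{3}: subtract (\tfrac{29}{8}b)·k_3 from -\tfrac{8}{7}b^{3} - \tfrac{3}{4}a^{2} + \tfrac{145}{672}ab + \tfrac{37}{48}a - \tfrac{2}{7}b → -\tfrac{3}{4}a^{2} + \tfrac{103}{96}ab - \tfrac{1}{12}b^{2} + \tfrac{37}{48}a - \tfrac{7}{6}b
  leading term a^{2}: no divisor's leading term divides it; move -\tfrac{3}{4}a^{2} to the remainder.
  leading term ab: subtract (-\tfrac{103}{2016})·h_1 from \tfrac{103}{96}ab - \tfrac{1}{12}b^{2} + \tfrac{37}{48}a - \tfrac{7}{6}b → \tfrac{8}{7}b^{2} + \tfrac{415}{672}a - \tfrac{7}{6}b + \tfrac{103}{336}
  leading term b^{2}: subtract (-\tfrac{29}{8})·k_3 from \tfrac{8}{7}b^{2} + \tfrac{415}{672}a - \tfrac{7}{6}b + \tfrac{103}{336} → -\tfrac{23}{96}a - \tfrac{13}{12}b + \tfrac{19}{16}
  leading term a: no divisor's leading term divides it; move -\tfrac{23}{96}a to the remainder.
  leading term b: no divisor's leading term divides it; move -\tfrac{13}{12}b to the remainder.
  leading term 1: no divisor's leading term divides it; move \tfrac{19}{16} to the remainder.
  remainder -\tfrac{3}{4}a^{2} - \tfrac{23}{96}a - \tfrac{13}{12}b + \tfrac{19}{16} ≠ 0; add k_4 = -\tfrac{3}{4}a^{2} - \tfrac{23}{96}a - \tfrac{13}{12}b + \tfrac{19}{16} to the basis.

The other S-polynomials (S(h_2,k_3), S(h_1,k_4), S(h_2,k_4), S(k_3,k_4)) all reduce to 0 modulo the current basis, so we have a Gröbner basis.
Inter-reduce: drop elements whose leading term is divisible by another's, tail-reduce, and make monic.
Reduced Gröbner basis: {a^{2} + \tfrac{23}{72}a + \tfrac{13}{9}b - \tfrac{19}{12}, ab + a - \tfrac{1}{12}b - \tfrac{7}{6}, b^{2} + \tfrac{3}{4}a - \tfrac{7}{96}b - \tfrac{37}{48}}.

These differ, so the ideals are not equal.
The choice of monomial ordering does not affect the verdict — as long as both bases are computed under the same ordering, their equality decides ideal equality.

No, the ideals differ.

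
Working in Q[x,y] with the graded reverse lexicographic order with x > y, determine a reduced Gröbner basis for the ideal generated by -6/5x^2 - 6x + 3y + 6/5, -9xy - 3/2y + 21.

Buchberger's algorithm terminates because the ascending chain of leading-term ideals stabilizes.

f_1 = -6/5x^2 - 6x + 3y + 6/5, LT = x^2.
f_2 = -9xy - 3/2y + 21, LT = xy.

S(f_1,f_2): lcm = x^2y. S = 29/6xy - 5/2y^2 + 7/3x - y.
  leading term xy: subtract (-29/54)·f_2 from 29/6xy - 5/2y^2 + 7/3x - y → -5/2y^2 + 7/3x - 65/36y + 203/18
  leading term y^2: no divisor's leading term divides it; move -5/2y^2 to the remainder.
  leading term x: no divisor's leading term divides it; move 7/3x to the remainder.
  leading term y: no divisor's leading term divides it; move -65/36y to the remainder.
  leading term 1: no divisor's leading term divides it; move 203/18 to the remainder.
  remainder -5/2y^2 + 7/3x - 65/36y + 203/18 ≠ 0; add g_3 = -5/2y^2 + 7/3x - 65/36y + 203/18 to the basis.

The other S-polynomials (S(f_1,g_3), S(f_2,g_3)) all reduce to 0 modulo the current basis, so we have a Gröbner basis.

G = {x^2 + 5x - 5/2y - 1, xy + 1/6y - 7/3, y^2 - 14/15x + 13/18y - 203/45}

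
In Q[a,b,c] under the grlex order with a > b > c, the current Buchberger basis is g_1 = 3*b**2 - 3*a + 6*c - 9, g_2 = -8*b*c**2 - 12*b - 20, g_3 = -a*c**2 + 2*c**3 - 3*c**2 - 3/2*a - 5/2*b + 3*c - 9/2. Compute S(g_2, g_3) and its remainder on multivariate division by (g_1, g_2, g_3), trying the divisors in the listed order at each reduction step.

S(g_2, g_3) = 2*b*c**3 - 3*b*c**2 - 5/2*b**2 + 3*b*c + 5/2*a - 9/2*b; remainder on division = 0.

lcm(LM(g_2), LM(g_3)) = a*b*c**2.
S = (lcm/LT(g_2))·g_2 − (lcm/LT(g_3))·g_3 = 2*b*c**3 - 3*b*c**2 - 5/2*b**2 + 3*b*c + 5/2*a - 9/2*b.
Reduce S modulo (g_1, g_2, g_3) in that order:
  leading term b*c**3: subtract (-1/4*c)·g_2 from 2*b*c**3 - 3*b*c**2 - 5/2*b**2 + 3*b*c + 5/2*a - 9/2*b → -3*b*c**2 - 5/2*b**2 + 5/2*a - 9/2*b - 5*c
  leading term b*c**2: subtract (3/8)·g_2 from -3*b*c**2 - 5/2*b**2 + 5/2*a - 9/2*b - 5*c → -5/2*b**2 + 5/2*a - 5*c + 15/2
  leading term b**2: subtract (-5/6)·g_1 from -5/2*b**2 + 5/2*a - 5*c + 15/2 → 0
The remainder is 0, so this S-polynomial contributes no new basis element.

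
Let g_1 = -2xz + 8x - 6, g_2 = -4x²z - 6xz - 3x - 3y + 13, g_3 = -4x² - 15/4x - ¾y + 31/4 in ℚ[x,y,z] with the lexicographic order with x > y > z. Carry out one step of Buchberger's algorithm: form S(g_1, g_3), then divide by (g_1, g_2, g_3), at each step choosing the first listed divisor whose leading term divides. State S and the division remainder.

lcm(LM(g_1), LM(g_3)) = x²z.
S = (lcm/LT(g_1))·g_1 − (lcm/LT(g_3))·g_3 = -4x² - 15/16xz + 3x - 3/16yz + 31/16z.
Reduce S modulo (g_1, g_2, g_3) in that order:
  leading term x²: subtract (1)·g_3 from -4x² - 15/16xz + 3x - 3/16yz + 31/16z → -15/16xz + 27/4x - 3/16yz + ¾y + 31/16z - 31/4
  leading term xz: subtract (15/32)·g_1 from -15/16xz + 27/4x - 3/16yz + ¾y + 31/16z - 31/4 → 3x - 3/16yz + ¾y + 31/16z - 79/16
  leading term x: no divisor's leading term divides it; move 3x to the remainder.
  leading term yz: no divisor's leading term divides it; move -3/16yz to the remainder.
  leading term y: no divisor's leading term divides it; move ¾y to the remainder.
  leading term z: no divisor's leading term divides it; move 31/16z to the remainder.
  leading term 1: no divisor's leading term divides it; move -79/16 to the remainder.
The remainder 3x - 3/16yz + ¾y + 31/16z - 79/16 is nonzero, so it would be added as the next basis element.

S(g_1, g_3) = -4x² - 15/16xz + 3x - 3/16yz + 31/16z; remainder on division = 3x - 3/16yz + ¾y + 31/16z - 79/16.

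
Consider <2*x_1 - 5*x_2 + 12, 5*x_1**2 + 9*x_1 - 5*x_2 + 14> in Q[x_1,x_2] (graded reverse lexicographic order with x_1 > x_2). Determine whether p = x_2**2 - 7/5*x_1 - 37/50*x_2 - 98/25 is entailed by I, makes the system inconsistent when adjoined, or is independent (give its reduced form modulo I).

First compute the reduced Gröbner basis of I by Buchberger's algorithm.
f_1 = 2*x_1 - 5*x_2 + 12, LT = x_1.
f_2 = 5*x_1**2 + 9*x_1 - 5*x_2 + 14, LT = x_1**2.

S(f_1,f_2): lcm = x_1**2. S = -5/2*x_1*x_2 + 21/5*x_1 + x_2 - 14/5.
  leading term x_1*x_2: subtract (-5/4*x_2)·f_1 from -5/2*x_1*x_2 + 21/5*x_1 + x_2 - 14/5 → -25/4*x_2**2 + 21/5*x_1 + 16*x_2 - 14/5
  leading term x_2**2: no divisor's leading term divides it; move -25/4*x_2**2 to the remainder.
  leading term x_1: subtract (21/10)·f_1 from 21/5*x_1 + 16*x_2 - 14/5 → 53/2*x_2 - 28
  leading term x_2: no divisor's leading term divides it; move 53/2*x_2 to the remainder.
  leading term 1: no divisor's leading term divides it; move -28 to the remainder.
  remainder -25/4*x_2**2 + 53/2*x_2 - 28 ≠ 0; add h_3 = -25/4*x_2**2 + 53/2*x_2 - 28 to the basis.

The other S-polynomials (S(f_1,h_3), S(f_2,h_3)) all reduce to 0 modulo the current basis, so we have a Gröbner basis.
Inter-reduce: drop elements whose leading term is divisible by another's, tail-reduce, and make monic.
Reduced Gröbner basis: {x_2**2 - 106/25*x_2 + 112/25, x_1 - 5/2*x_2 + 6}.
Label its elements g_1 = x_2**2 - 106/25*x_2 + 112/25, g_2 = x_1 - 5/2*x_2 + 6.

Reduce p = x_2**2 - 7/5*x_1 - 37/50*x_2 - 98/25 modulo G:
  leading term x_2**2: subtract (1)·g_1 from x_2**2 - 7/5*x_1 - 37/50*x_2 - 98/25 → -7/5*x_1 + 7/2*x_2 - 42/5
  leading term x_1: subtract (-7/5)·g_2 from -7/5*x_1 + 7/2*x_2 - 42/5 → 0
  normal form = 0.
Since the normal form is 0, p ∈ I.

Ideal membership is decidable via reduction modulo a Gröbner basis.

x_2**2 - 7/5*x_1 - 37/50*x_2 - 98/25 lies in I (it reduces to 0).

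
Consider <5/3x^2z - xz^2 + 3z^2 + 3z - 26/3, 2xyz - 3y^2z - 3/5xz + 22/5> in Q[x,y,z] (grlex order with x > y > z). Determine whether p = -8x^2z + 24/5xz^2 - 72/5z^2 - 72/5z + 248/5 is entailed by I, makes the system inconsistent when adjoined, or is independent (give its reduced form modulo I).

Adjoining -8x^2z + 24/5xz^2 - 72/5z^2 - 72/5z + 248/5 makes the ideal the whole ring: the system is inconsistent.

First compute the reduced Gröbner basis of I by Buchberger's algorithm.
f_1 = 5/3x^2z - xz^2 + 3z^2 + 3z - 26/3, LT = x^2z.
f_2 = 2xyz - 3y^2z - 3/5xz + 22/5, LT = xyz.

S(f_1,f_2): lcm = x^2yz. S = 3/2xy^2z - 3/5xyz^2 + 3/10x^2z + 9/5yz^2 + 9/5yz - 11/5x - 26/5y.
  reduce S modulo (f_1, f_2):
  remainder 9/4y^3z - 9/10y^2z^2 + 27/40y^2z + 9/5yz^2 + 27/200xz + 9/5yz - 27/50z^2 - 11/5x - 17/2y + 39/50z + 57/100 ≠ 0; add h_3 = 9/4y^3z - 9/10y^2z^2 + 27/40y^2z + 9/5yz^2 + 27/200xz + 9/5yz - 27/50z^2 - 11/5x - 17/2y + 39/50z + 57/100 to the basis.

S(f_1,h_3): lcm = x^2y^3z. S = 2/5x^2y^2z^2 - 3/5xy^3z^2 - 3/10x^2y^2z - 4/5x^2yz^2 + 9/5y^3z^2 - 3/50x^3z - 4/5x^2yz + 6/25x^2z^2 + 9/5y^3z + 44/45x^3 + 34/9x^2y - 26/75x^2z - 26/5y^3 - 19/75x^2.
  reduce S modulo (f_1, f_2, h_3):
  remainder 44/45x^3 + 34/9x^2y - 44/125xz^2 - 26/5y^3 - 33/25y^2z - 19/75x^2 + 154/125xz - 39/25y^2 + 66/25yz + 132/125z^2 + 181/125x + 66/25y + 231/125z - 121/375 ≠ 0; add h_4 = 44/45x^3 + 34/9x^2y - 44/125xz^2 - 26/5y^3 - 33/25y^2z - 19/75x^2 + 154/125xz - 39/25y^2 + 66/25yz + 132/125z^2 + 181/125x + 66/25y + 231/125z - 121/375 to the basis.

S(f_2,h_3): lcm = xy^3z. S = 2/5xy^2z^2 - 3/2y^4z - 3/5xy^2z - 4/5xyz^2 - 3/50x^2z - 4/5xyz + 6/25xz^2 + 44/45x^2 + 34/9xy - 26/75xz + 11/5y^2 - 19/75x.
  reduce S modulo (f_1, f_2, h_3, h_4):
  remainder 44/45x^2 + 104/45xy - 44/75xz - 52/15y^2 - 52/75x + 44/25z + 44/25 ≠ 0; add h_5 = 44/45x^2 + 104/45xy - 44/75xz - 52/15y^2 - 52/75x + 44/25z + 44/25 to the basis.

The other S-polynomials (S(f_1,h_4), S(f_2,h_4), S(h_3,h_4), S(f_1,h_5), S(f_2,h_5), S(h_3,h_5), S(h_4,h_5)) all reduce to 0 modulo the current basis, so we have a Gröbner basis.
Inter-reduce: drop elements whose leading term is divisible by another's, tail-reduce, and make monic.
Reduced Gröbner basis: {y^3z - 2/5y^2z^2 + 3/10y^2z + 4/5yz^2 + 3/50xz + 4/5yz - 6/25z^2 - 44/45x - 34/9y + 26/75z + 19/75, xyz - 3/2y^2z - 3/10xz + 11/5, x^2 + 26/11xy - 3/5xz - 39/11y^2 - 39/55x + 9/5z + 9/5}.
Label its elements g_1 = y^3z - 2/5y^2z^2 + 3/10y^2z + 4/5yz^2 + 3/50xz + 4/5yz - 6/25z^2 - 44/45x - 34/9y + 26/75z + 19/75, g_2 = xyz - 3/2y^2z - 3/10xz + 11/5, g_3 = x^2 + 26/11xy - 3/5xz - 39/11y^2 - 39/55x + 9/5z + 9/5.

Reduce p = -8x^2z + 24/5xz^2 - 72/5z^2 - 72/5z + 248/5 modulo G:
  leading term x^2z: subtract (-8z)·g_3 from -8x^2z + 24/5xz^2 - 72/5z^2 - 72/5z + 248/5 → 208/11xyz - 312/11y^2z - 312/55xz + 248/5
  leading term xyz: subtract (208/11)·g_2 from 208/11xyz - 312/11y^2z - 312/55xz + 248/5 → 8
  leading term 1: no divisor's leading term divides it; move 8 to the remainder.
  normal form = 8.
The normal form is nonzero, so p ∉ I. Since p minus its normal form lies in I, I + (p) = I + (r) where r = 8; decide whether this ideal is the whole ring.
Here r = 8 is a nonzero constant, hence a unit: 1 ∈ I + (p), the Gröbner basis of I + (p) is {1}, and the enlarged system has no common solution — adjoining p is inconsistent.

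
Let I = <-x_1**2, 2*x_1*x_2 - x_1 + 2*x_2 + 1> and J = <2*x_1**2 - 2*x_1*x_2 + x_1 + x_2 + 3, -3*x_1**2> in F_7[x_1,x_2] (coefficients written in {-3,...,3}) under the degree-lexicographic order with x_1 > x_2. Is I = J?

Two ideals are equal iff their reduced Gröbner bases coincide (the reduced basis is unique for a fixed ordering).
Buchberger on the first generating set:
f_1 = -x_1**2, LT = x_1**2.
f_2 = 2*x_1*x_2 - x_1 + 2*x_2 + 1, LT = x_1*x_2.

S(f_1,f_2): lcm = x_1**2*x_2. S = -3*x_1**2 - x_1*x_2 + 3*x_1.
  reduce S modulo (f_1, f_2):
  remainder -x_1 + x_2 - 3 ≠ 0; add g_3 = -x_1 + x_2 - 3 to the basis.

S(f_2,g_3): lcm = x_1*x_2. S = x_2**2 + 3*x_1 - 2*x_2 - 3.
  reduce S modulo (f_1, f_2, g_3):
  remainder x_2**2 + x_2 + 2 ≠ 0; add g_4 = x_2**2 + x_2 + 2 to the basis.

The other S-polynomials (S(f_1,g_3), S(f_1,g_4), S(f_2,g_4), S(g_3,g_4)) all reduce to 0 modulo the current basis, so we have a Gröbner basis.
Inter-reduce: drop elements whose leading term is divisible by another's, tail-reduce, and make monic.
Reduced Gröbner basis: {x_2**2 + x_2 + 2, x_1 - x_2 + 3}.

Buchberger on the second generating set:
h_1 = 2*x_1**2 - 2*x_1*x_2 + x_1 + x_2 + 3, LT = x_1**2.
h_2 = -3*x_1**2, LT = x_1**2.

S(h_1,h_2): lcm = x_1**2. S = -x_1*x_2 - 3*x_1 - 3*x_2 - 2.
  reduce S modulo (h_1, h_2):
  remainder -x_1*x_2 - 3*x_1 - 3*x_2 - 2 ≠ 0; add k_3 = -x_1*x_2 - 3*x_1 - 3*x_2 - 2 to the basis.

S(h_1,k_3): lcm = x_1**2*x_2. S = -x_1*x_2**2 - 3*x_1**2 + x_1*x_2 - 3*x_2**2 - 2*x_1 - 2*x_2.
  reduce S modulo (h_1, h_2, k_3):
  remainder 2*x_2 - 1 ≠ 0; add k_4 = 2*x_2 - 1 to the basis.

The other S-polynomials (S(h_2,k_3), S(h_1,k_4), S(h_2,k_4), S(k_3,k_4)) all reduce to 0 modulo the current basis, so we have a Gröbner basis.
Inter-reduce: drop elements whose leading term is divisible by another's, tail-reduce, and make monic.
Reduced Gröbner basis: {x_1**2, x_2 + 3}.

The bases are distinct; the ideals are different.
The same test decides containment: I ⊆ J iff every generator of I reduces to 0 modulo a Gröbner basis of J.

No, the ideals differ.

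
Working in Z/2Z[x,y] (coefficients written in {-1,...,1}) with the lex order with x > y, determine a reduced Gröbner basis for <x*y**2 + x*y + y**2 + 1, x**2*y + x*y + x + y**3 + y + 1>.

G = {x**2 + y**3 + y**2 + 1, x*y + x + y**3 + y**2, y**4 + y**3 + y**2 + 1}

f_1 = x*y**2 + x*y + y**2 + 1, LT = x*y**2.
f_2 = x**2*y + x*y + x + y**3 + y + 1, LT = x**2*y.

S(f_1,f_2): lcm = x**2*y**2. S = x**2*y + x*y + x + y**4 + y**2 + y.
  leading term x**2*y: subtract (1)·f_2 from x**2*y + x*y + x + y**4 + y**2 + y → y**4 + y**3 + y**2 + 1
  leading term y**4: no divisor's leading term divides it; move y**4 to the remainder.
  leading term y**3: no divisor's leading term divides it; move y**3 to the remainder.
  leading term y**2: no divisor's leading term divides it; move y**2 to the remainder.
  leading term 1: no divisor's leading term divides it; move 1 to the remainder.
  remainder y**4 + y**3 + y**2 + 1 ≠ 0; add g_3 = y**4 + y**3 + y**2 + 1 to the basis.

S(f_1,g_3): lcm = x*y**4. S = x*y**2 + x + y**4 + y**2.
  leading term x*y**2: subtract (1)·f_1 from x*y**2 + x + y**4 + y**2 → x*y + x + y**4 + 1
  leading term x*y: no divisor's leading term divides it; move x*y to the remainder.
  leading term x: no divisor's leading term divides it; move x to the remainder.
  leading term y**4: subtract (1)·g_3 from y**4 + 1 → y**3 + y**2
  leading term y**3: no divisor's leading term divides it; move y**3 to the remainder.
  leading term y**2: no divisor's leading term divides it; move y**2 to the remainder.
  remainder x*y + x + y**3 + y**2 ≠ 0; add g_4 = x*y + x + y**3 + y**2 to the basis.

S(f_2,g_3): lcm = x**2*y**4. S = x**2*y**3 + x**2*y**2 + x**2 + x*y**4 + x*y**3 + y**6 + y**4 + y**3.
  leading term x**2*y**3: subtract (x*y)·f_1 from x**2*y**3 + x**2*y**2 + x**2 + x*y**4 + x*y**3 + y**6 + y**4 + y**3 → x**2 + x*y**4 + x*y + y**6 + y**4 + y**3
  leading term x**2: no divisor's leading term divides it; move x**2 to the remainder.
  leading term x*y**4: subtract (y**2)·f_1 from x*y**4 + x*y + y**6 + y**4 + y**3 → x*y**3 + x*y + y**6 + y**3 + y**2
  leading term x*y**3: subtract (y)·f_1 from x*y**3 + x*y + y**6 + y**3 + y**2 → x*y**2 + x*y + y**6 + y**2 + y
  leading term x*y**2: subtract (1)·f_1 from x*y**2 + x*y + y**6 + y**2 + y → y**6 + y + 1
  leading term y**6: subtract (y**2)·g_3 from y**6 + y + 1 → y**5 + y**4 + y**2 + y + 1
  leading term y**5: subtract (y)·g_3 from y**5 + y**4 + y**2 + y + 1 → y**3 + y**2 + 1
  leading term y**3: no divisor's leading term divides it; move y**3 to the remainder.
  leading term y**2: no divisor's leading term divides it; move y**2 to the remainder.
  leading term 1: no divisor's leading term divides it; move 1 to the remainder.
  remainder x**2 + y**3 + y**2 + 1 ≠ 0; add g_5 = x**2 + y**3 + y**2 + 1 to the basis.

The other S-polynomials (S(f_1,g_4), S(f_2,g_4), S(g_3,g_4), S(f_1,g_5), S(f_2,g_5), S(g_3,g_5), S(g_4,g_5)) all reduce to 0 modulo the current basis, so we have a Gröbner basis.
Inter-reduce: drop elements whose leading term is divisible by another's, tail-reduce, and make monic.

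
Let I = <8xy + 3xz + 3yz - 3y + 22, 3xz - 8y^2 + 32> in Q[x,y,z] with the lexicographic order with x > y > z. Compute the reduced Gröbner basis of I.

This is the nonlinear analogue of row-reducing a linear system.

f_1 = 8xy + 3xz + 3yz - 3y + 22, LT = xy.
f_2 = 3xz - 8y^2 + 32, LT = xz.

S(f_1,f_2): lcm = xyz. S = 3/8xz^2 + 8/3y^3 + 3/8yz^2 - 3/8yz - 32/3y + 11/4z.
  leading term xz^2: subtract (1/8z)·f_2 from 3/8xz^2 + 8/3y^3 + 3/8yz^2 - 3/8yz - 32/3y + 11/4z → 8/3y^3 + y^2z + 3/8yz^2 - 3/8yz - 32/3y - 5/4z
  leading term y^3: no divisor's leading term divides it; move 8/3y^3 to the remainder.
  leading term y^2z: no divisor's leading term divides it; move y^2z to the remainder.
  leading term yz^2: no divisor's leading term divides it; move 3/8yz^2 to the remainder.
  leading term yz: no divisor's leading term divides it; move -3/8yz to the remainder.
  leading term y: no divisor's leading term divides it; move -32/3y to the remainder.
  leading term z: no divisor's leading term divides it; move -5/4z to the remainder.
  remainder 8/3y^3 + y^2z + 3/8yz^2 - 3/8yz - 32/3y - 5/4z ≠ 0; add g_3 = 8/3y^3 + y^2z + 3/8yz^2 - 3/8yz - 32/3y - 5/4z to the basis.

The other S-polynomials (S(f_1,g_3), S(f_2,g_3)) all reduce to 0 modulo the current basis, so we have a Gröbner basis.

G = {xy + y^2 + 3/8yz - 3/8y - 5/4, xz - 8/3y^2 + 32/3, y^3 + 3/8y^2z + 9/64yz^2 - 9/64yz - 4y - 15/32z}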